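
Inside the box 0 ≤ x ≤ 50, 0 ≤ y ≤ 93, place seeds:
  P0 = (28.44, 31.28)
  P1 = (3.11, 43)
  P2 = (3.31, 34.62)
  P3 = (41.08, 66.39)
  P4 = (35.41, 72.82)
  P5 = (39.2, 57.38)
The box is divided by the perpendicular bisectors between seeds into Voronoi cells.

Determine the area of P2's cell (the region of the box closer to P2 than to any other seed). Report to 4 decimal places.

Area of P2's cell: 548.2817

1. box [0,50]×[0,93]: [(0, 0) (50, 0) (50, 93) (0, 93)]
2. ⊥bis P2·P0 via (15.875,32.95): [(0, 0) (11.4957, 0) (23.8562, 93) (0, 93)]  |A|=1643.8601
3. ⊥bis P2·P1 via (3.21,38.81): [(0, 38.7334) (0, 0) (11.4957, 0) (16.6966, 39.1319)]  |A|=548.2817
4. ⊥bis P2·P3 via (22.195,50.505): [(0, 38.7334) (0, 0) (11.4957, 0) (16.6966, 39.1319)]  |A|=548.2817
5. ⊥bis P2·P4 via (19.36,53.72): [(0, 38.7334) (0, 0) (11.4957, 0) (16.6966, 39.1319)]  |A|=548.2817
6. ⊥bis P2·P5 via (21.255,46): [(0, 38.7334) (0, 0) (11.4957, 0) (16.6966, 39.1319)]  |A|=548.2817
7. canonical 4-gon: [(0, 38.7334) (0, 0) (11.4957, 0) (16.6966, 39.1319)]
8. shoelace: 548.2817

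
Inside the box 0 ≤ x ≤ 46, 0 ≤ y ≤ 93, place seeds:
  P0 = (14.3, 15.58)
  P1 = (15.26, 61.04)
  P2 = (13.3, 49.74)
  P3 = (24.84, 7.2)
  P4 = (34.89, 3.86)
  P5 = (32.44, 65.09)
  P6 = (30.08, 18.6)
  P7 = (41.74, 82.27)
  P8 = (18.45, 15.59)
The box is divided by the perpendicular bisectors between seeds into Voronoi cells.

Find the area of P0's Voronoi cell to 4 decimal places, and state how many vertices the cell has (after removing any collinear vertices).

Area of P0's cell: 510.2424 (5 vertices)

1. box [0,46]×[0,93]: [(0, 0) (46, 0) (46, 93) (0, 93)]
2. ⊥bis P0·P1 via (14.78,38.31): [(0, 38.6221) (0, 0) (46, 0) (46, 37.6507)]  |A|=1754.2751
3. ⊥bis P0·P2 via (13.8,32.66): [(0, 32.256) (0, 0) (46, 0) (46, 33.6026)]  |A|=1514.7488
4. ⊥bis P0·P3 via (19.57,11.39): [(37.0215, 33.3398) (0, 32.256) (0, 0) (10.5142, 0)]  |A|=772.3542
5. ⊥bis P0·P4 via (24.595,9.72): [(37.0215, 33.3398) (0, 32.256) (0, 0) (10.5142, 0)]  |A|=772.3542
6. ⊥bis P0·P5 via (23.37,40.335): [(37.0215, 33.3398) (0, 32.256) (0, 0) (10.5142, 0)]  |A|=772.3542
7. ⊥bis P0·P6 via (22.19,17.09): [(22.5609, 15.1519) (19.18, 32.8175) (0, 32.256) (0, 0) (10.5142, 0)]  |A|=613.8806
8. ⊥bis P0·P7 via (28.02,48.925): [(22.5609, 15.1519) (19.18, 32.8175) (0, 32.256) (0, 0) (10.5142, 0)]  |A|=613.8806
9. ⊥bis P0·P8 via (16.375,15.585): [(16.3947, 7.3963) (16.3337, 32.7342) (0, 32.256) (0, 0) (10.5142, 0)]  |A|=510.2424
10. canonical 5-gon: [(16.3947, 7.3963) (16.3337, 32.7342) (0, 32.256) (0, 0) (10.5142, 0)]
11. shoelace: 510.2424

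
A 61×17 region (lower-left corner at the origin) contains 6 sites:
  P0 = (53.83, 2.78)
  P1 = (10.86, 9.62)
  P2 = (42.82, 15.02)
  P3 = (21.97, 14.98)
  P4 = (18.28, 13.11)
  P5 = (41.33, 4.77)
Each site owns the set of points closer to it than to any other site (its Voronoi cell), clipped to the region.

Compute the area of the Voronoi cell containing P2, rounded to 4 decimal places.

1. box [0,61]×[0,17]: [(0, 0) (61, 0) (61, 17) (0, 17)]
2. ⊥bis P2·P0 via (48.325,8.9): [(0, 0) (38.4307, 0) (57.3299, 17) (0, 17)]  |A|=813.9653
3. ⊥bis P2·P1 via (26.84,12.32): [(28.9216, 0) (38.4307, 0) (57.3299, 17) (26.0493, 17)]  |A|=346.713
4. ⊥bis P2·P3 via (32.395,15): [(32.4238, 0) (38.4307, 0) (57.3299, 17) (32.3912, 17)]  |A|=263.0383
5. ⊥bis P2·P4 via (30.55,14.065): [(32.4238, 0) (38.4307, 0) (57.3299, 17) (32.3912, 17)]  |A|=263.0383
6. ⊥bis P2·P5 via (42.075,9.895): [(32.4021, 11.3011) (48.4077, 8.9744) (57.3299, 17) (32.3912, 17)]  |A|=145.6683
7. canonical 4-gon: [(32.4021, 11.3011) (48.4077, 8.9744) (57.3299, 17) (32.3912, 17)]
8. shoelace: 145.6683

Area of P2's cell: 145.6683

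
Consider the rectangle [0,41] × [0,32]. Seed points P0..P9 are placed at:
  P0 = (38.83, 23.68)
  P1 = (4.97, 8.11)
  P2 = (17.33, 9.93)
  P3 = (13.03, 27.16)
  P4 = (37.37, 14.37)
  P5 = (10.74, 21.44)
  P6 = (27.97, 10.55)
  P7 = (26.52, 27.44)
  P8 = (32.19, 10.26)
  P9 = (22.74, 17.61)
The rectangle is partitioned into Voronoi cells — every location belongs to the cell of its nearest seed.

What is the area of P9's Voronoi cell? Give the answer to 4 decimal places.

Area of P9's cell: 109.5271

1. box [0,41]×[0,32]: [(0, 0) (41, 0) (41, 32) (0, 32)]
2. ⊥bis P9·P0 via (30.785,20.645): [(0, 0) (38.5734, 0) (26.5013, 32) (0, 32)]  |A|=1041.1949
3. ⊥bis P9·P1 via (13.855,12.86): [(20.7301, 0) (38.5734, 0) (26.5013, 32) (3.6226, 32)]  |A|=651.5524
4. ⊥bis P9·P2 via (20.035,13.77): [(9.3414, 21.3029) (38.2081, 0.9684) (26.5013, 32) (3.6226, 32)]  |A|=451.2323
5. ⊥bis P9·P3 via (17.885,22.385): [(13.7596, 18.1905) (38.2081, 0.9684) (26.7342, 31.3825)]  |A|=272.9864
6. ⊥bis P9·P4 via (30.055,15.99): [(13.7596, 18.1905) (28.2775, 7.9638) (30.9746, 20.1424) (26.7342, 31.3825)]  |A|=203.0824
7. ⊥bis P9·P5 via (16.74,19.525): [(17.5413, 22.0355) (15.8452, 16.7214) (28.2775, 7.9638) (30.9746, 20.1424) (26.7342, 31.3825)]  |A|=196.2951
8. ⊥bis P9·P6 via (25.355,14.08): [(17.5413, 22.0355) (15.8452, 16.7214) (22.5474, 12.0002) (30.4714, 17.8702) (30.9746, 20.1424) (26.7342, 31.3825)]  |A|=163.4852
9. ⊥bis P9·P7 via (24.63,22.525): [(19.8358, 24.3685) (17.5413, 22.0355) (15.8452, 16.7214) (22.5474, 12.0002) (30.4714, 17.8702) (30.9629, 20.0897)]  |A|=109.5271
10. ⊥bis P9·P8 via (27.465,13.935): [(19.8358, 24.3685) (17.5413, 22.0355) (15.8452, 16.7214) (22.5474, 12.0002) (30.4714, 17.8702) (30.9629, 20.0897)]  |A|=109.5271
11. canonical 6-gon: [(19.8358, 24.3685) (17.5413, 22.0355) (15.8452, 16.7214) (22.5474, 12.0002) (30.4714, 17.8702) (30.9629, 20.0897)]
12. shoelace: 109.5271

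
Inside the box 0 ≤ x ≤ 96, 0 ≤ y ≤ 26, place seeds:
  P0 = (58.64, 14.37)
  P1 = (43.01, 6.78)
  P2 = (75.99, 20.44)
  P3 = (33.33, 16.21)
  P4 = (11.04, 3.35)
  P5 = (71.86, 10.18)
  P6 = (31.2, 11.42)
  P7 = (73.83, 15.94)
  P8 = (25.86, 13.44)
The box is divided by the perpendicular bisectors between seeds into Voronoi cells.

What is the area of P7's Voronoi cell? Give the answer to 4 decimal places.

Area of P7's cell: 151.0377

1. box [0,96]×[0,26]: [(0, 0) (96, 0) (96, 26) (0, 26)]
2. ⊥bis P7·P0 via (66.235,15.155): [(67.8014, 0) (96, 0) (96, 26) (65.1141, 26)]  |A|=768.0989
3. ⊥bis P7·P1 via (58.42,11.36): [(67.8014, 0) (96, 0) (96, 26) (65.1141, 26)]  |A|=768.0989
4. ⊥bis P7·P2 via (74.91,18.19): [(65.4521, 22.7298) (67.8014, 0) (96, 0) (96, 8.0668)]  |A|=443.6864
5. ⊥bis P7·P3 via (53.58,16.075): [(65.4521, 22.7298) (67.8014, 0) (96, 0) (96, 8.0668)]  |A|=443.6864
6. ⊥bis P7·P4 via (42.435,9.645): [(65.4521, 22.7298) (67.8014, 0) (96, 0) (96, 8.0668)]  |A|=443.6864
7. ⊥bis P7·P5 via (72.845,13.06): [(65.4521, 22.7298) (66.2172, 15.3268) (96, 5.1407) (96, 8.0668)]  |A|=151.0377
8. ⊥bis P7·P6 via (52.515,13.68): [(65.4521, 22.7298) (66.2172, 15.3268) (96, 5.1407) (96, 8.0668)]  |A|=151.0377
9. ⊥bis P7·P8 via (49.845,14.69): [(65.4521, 22.7298) (66.2172, 15.3268) (96, 5.1407) (96, 8.0668)]  |A|=151.0377
10. canonical 4-gon: [(65.4521, 22.7298) (66.2172, 15.3268) (96, 5.1407) (96, 8.0668)]
11. shoelace: 151.0377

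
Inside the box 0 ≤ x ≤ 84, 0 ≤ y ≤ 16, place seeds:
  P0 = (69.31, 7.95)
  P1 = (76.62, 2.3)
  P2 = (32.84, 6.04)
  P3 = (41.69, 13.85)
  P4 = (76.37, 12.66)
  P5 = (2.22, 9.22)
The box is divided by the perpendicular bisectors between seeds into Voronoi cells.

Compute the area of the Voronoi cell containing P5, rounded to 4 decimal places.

1. box [0,84]×[0,16]: [(0, 0) (84, 0) (84, 16) (0, 16)]
2. ⊥bis P5·P0 via (35.765,8.585): [(0, 0) (35.6025, 0) (35.9054, 16) (0, 16)]  |A|=572.0628
3. ⊥bis P5·P1 via (39.42,5.76): [(0, 0) (35.6025, 0) (35.9054, 16) (0, 16)]  |A|=572.0628
4. ⊥bis P5·P2 via (17.53,7.63): [(0, 0) (16.7376, 0) (18.3993, 16) (0, 16)]  |A|=281.0948
5. ⊥bis P5·P3 via (21.955,11.535): [(0, 0) (16.7376, 0) (18.3993, 16) (0, 16)]  |A|=281.0948
6. ⊥bis P5·P4 via (39.295,10.94): [(0, 0) (16.7376, 0) (18.3993, 16) (0, 16)]  |A|=281.0948
7. canonical 4-gon: [(0, 0) (16.7376, 0) (18.3993, 16) (0, 16)]
8. shoelace: 281.0948

Area of P5's cell: 281.0948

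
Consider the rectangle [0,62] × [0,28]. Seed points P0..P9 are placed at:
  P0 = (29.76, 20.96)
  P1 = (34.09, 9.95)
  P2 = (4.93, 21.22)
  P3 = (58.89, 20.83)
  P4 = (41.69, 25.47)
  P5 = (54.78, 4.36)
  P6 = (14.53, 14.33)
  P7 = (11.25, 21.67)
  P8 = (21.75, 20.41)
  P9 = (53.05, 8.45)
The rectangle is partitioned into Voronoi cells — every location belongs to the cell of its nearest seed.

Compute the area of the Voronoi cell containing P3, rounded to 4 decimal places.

1. box [0,62]×[0,28]: [(0, 0) (62, 0) (62, 28) (0, 28)]
2. ⊥bis P3·P0 via (44.325,20.895): [(44.2318, 0) (62, 0) (62, 28) (44.3567, 28)]  |A|=495.7616
3. ⊥bis P3·P1 via (46.49,15.39): [(44.3225, 20.3307) (53.2417, 0) (62, 0) (62, 28) (44.3567, 28)]  |A|=404.172
4. ⊥bis P3·P2 via (31.91,21.025): [(44.3225, 20.3307) (53.2417, 0) (62, 0) (62, 28) (44.3567, 28)]  |A|=404.172
5. ⊥bis P3·P4 via (50.29,23.15): [(47.5468, 12.9812) (53.2417, 0) (62, 0) (62, 28) (51.5984, 28)]  |A|=337.3015
6. ⊥bis P3·P5 via (56.835,12.595): [(48.035, 14.791) (62, 11.3061) (62, 28) (51.5984, 28)]  |A|=185.2627
7. ⊥bis P3·P6 via (36.71,17.58): [(48.035, 14.791) (62, 11.3061) (62, 28) (51.5984, 28)]  |A|=185.2627
8. ⊥bis P3·P7 via (35.07,21.25): [(48.035, 14.791) (62, 11.3061) (62, 28) (51.5984, 28)]  |A|=185.2627
9. ⊥bis P3·P8 via (40.32,20.62): [(48.035, 14.791) (62, 11.3061) (62, 28) (51.5984, 28)]  |A|=185.2627
10. ⊥bis P3·P9 via (55.97,14.64): [(48.8947, 17.9776) (62, 11.7955) (62, 28) (51.5984, 28)]  |A|=158.3073
11. canonical 4-gon: [(48.8947, 17.9776) (62, 11.7955) (62, 28) (51.5984, 28)]
12. shoelace: 158.3073

Area of P3's cell: 158.3073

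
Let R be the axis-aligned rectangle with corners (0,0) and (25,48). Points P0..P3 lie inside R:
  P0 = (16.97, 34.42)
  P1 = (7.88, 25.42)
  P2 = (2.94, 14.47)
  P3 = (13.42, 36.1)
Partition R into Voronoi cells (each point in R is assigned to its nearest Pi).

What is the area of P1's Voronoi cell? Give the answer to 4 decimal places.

1. box [0,25]×[0,48]: [(0, 0) (25, 0) (25, 48) (0, 48)]
2. ⊥bis P1·P0 via (12.425,29.92): [(0, 42.4693) (0, 0) (25, 0) (25, 17.2193)]  |A|=746.1063
3. ⊥bis P1·P2 via (5.41,19.945): [(0, 42.4693) (0, 22.3857) (25, 11.1071) (25, 17.2193)]  |A|=327.4461
4. ⊥bis P1·P3 via (10.65,30.76): [(12.5893, 29.754) (0, 36.2844) (0, 22.3857) (25, 11.1071) (25, 17.2193)]  |A|=288.5147
5. canonical 5-gon: [(12.5893, 29.754) (0, 36.2844) (0, 22.3857) (25, 11.1071) (25, 17.2193)]
6. shoelace: 288.5147

Area of P1's cell: 288.5147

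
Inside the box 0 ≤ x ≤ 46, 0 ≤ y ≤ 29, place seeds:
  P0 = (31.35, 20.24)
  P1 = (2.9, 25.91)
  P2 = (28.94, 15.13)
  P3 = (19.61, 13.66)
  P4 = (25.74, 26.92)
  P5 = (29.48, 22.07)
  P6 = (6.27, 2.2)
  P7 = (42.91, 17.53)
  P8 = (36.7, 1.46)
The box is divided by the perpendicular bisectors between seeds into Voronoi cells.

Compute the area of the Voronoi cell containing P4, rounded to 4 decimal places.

Area of P4's cell: 101.3857

1. box [0,46]×[0,29]: [(0, 0) (46, 0) (46, 29) (0, 29)]
2. ⊥bis P4·P0 via (28.545,23.58): [(0, 0) (0.4676, 0) (34.9988, 29) (0, 29)]  |A|=514.2618
3. ⊥bis P4·P1 via (14.32,26.415): [(14.9502, 12.1628) (34.9988, 29) (14.2057, 29)]  |A|=175.0481
4. ⊥bis P4·P2 via (27.34,21.025): [(14.7099, 17.597) (24.6254, 20.2882) (34.9988, 29) (14.2057, 29)]  |A|=147.7838
5. ⊥bis P4·P3 via (22.675,20.29): [(14.4221, 24.1052) (23.3989, 19.9553) (24.6254, 20.2882) (34.9988, 29) (14.2057, 29)]  |A|=119.1694
6. ⊥bis P4·P5 via (27.61,24.495): [(14.4221, 24.1052) (22.3511, 20.4397) (33.452, 29) (14.2057, 29)]  |A|=101.3857
7. ⊥bis P4·P6 via (16.005,14.56): [(14.4221, 24.1052) (22.3511, 20.4397) (33.452, 29) (14.2057, 29)]  |A|=101.3857
8. ⊥bis P4·P7 via (34.325,22.225): [(14.4221, 24.1052) (22.3511, 20.4397) (33.452, 29) (14.2057, 29)]  |A|=101.3857
9. ⊥bis P4·P8 via (31.22,14.19): [(14.4221, 24.1052) (22.3511, 20.4397) (33.452, 29) (14.2057, 29)]  |A|=101.3857
10. canonical 4-gon: [(14.4221, 24.1052) (22.3511, 20.4397) (33.452, 29) (14.2057, 29)]
11. shoelace: 101.3857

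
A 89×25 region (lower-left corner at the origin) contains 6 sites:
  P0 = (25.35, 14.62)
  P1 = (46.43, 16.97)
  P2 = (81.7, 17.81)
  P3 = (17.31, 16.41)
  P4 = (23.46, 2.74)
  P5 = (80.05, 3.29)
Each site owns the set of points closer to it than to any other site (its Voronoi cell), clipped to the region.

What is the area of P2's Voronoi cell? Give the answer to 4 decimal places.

1. box [0,89]×[0,25]: [(0, 0) (89, 0) (89, 25) (0, 25)]
2. ⊥bis P2·P0 via (53.525,16.215): [(54.4429, 0) (89, 0) (89, 25) (53.0277, 25)]  |A|=881.6173
3. ⊥bis P2·P1 via (64.065,17.39): [(64.4792, 0) (89, 0) (89, 25) (63.8838, 25)]  |A|=620.4635
4. ⊥bis P2·P3 via (49.505,17.11): [(64.4792, 0) (89, 0) (89, 25) (63.8838, 25)]  |A|=620.4635
5. ⊥bis P2·P4 via (52.58,10.275): [(64.4792, 0) (89, 0) (89, 25) (63.8838, 25)]  |A|=620.4635
6. ⊥bis P2·P5 via (80.875,10.55): [(64.1827, 12.4468) (89, 9.6267) (89, 25) (63.8838, 25)]  |A|=348.4056
7. canonical 4-gon: [(64.1827, 12.4468) (89, 9.6267) (89, 25) (63.8838, 25)]
8. shoelace: 348.4056

Area of P2's cell: 348.4056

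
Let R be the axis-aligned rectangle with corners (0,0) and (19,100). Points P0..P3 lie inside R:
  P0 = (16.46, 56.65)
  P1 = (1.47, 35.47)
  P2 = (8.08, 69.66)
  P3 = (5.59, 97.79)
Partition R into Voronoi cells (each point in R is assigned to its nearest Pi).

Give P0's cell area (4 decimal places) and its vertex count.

1. box [0,19]×[0,100]: [(0, 0) (19, 0) (19, 100) (0, 100)]
2. ⊥bis P0·P1 via (8.965,46.06): [(0, 52.4049) (19, 38.9578) (19, 100) (0, 100)]  |A|=1032.0542
3. ⊥bis P0·P2 via (12.27,63.155): [(0, 55.2516) (0, 52.4049) (19, 38.9578) (19, 67.4899)]  |A|=298.0992
4. ⊥bis P0·P3 via (11.025,77.22): [(0, 55.2516) (0, 52.4049) (19, 38.9578) (19, 67.4899)]  |A|=298.0992
5. canonical 4-gon: [(0, 55.2516) (0, 52.4049) (19, 38.9578) (19, 67.4899)]
6. shoelace: 298.0992

Area of P0's cell: 298.0992 (4 vertices)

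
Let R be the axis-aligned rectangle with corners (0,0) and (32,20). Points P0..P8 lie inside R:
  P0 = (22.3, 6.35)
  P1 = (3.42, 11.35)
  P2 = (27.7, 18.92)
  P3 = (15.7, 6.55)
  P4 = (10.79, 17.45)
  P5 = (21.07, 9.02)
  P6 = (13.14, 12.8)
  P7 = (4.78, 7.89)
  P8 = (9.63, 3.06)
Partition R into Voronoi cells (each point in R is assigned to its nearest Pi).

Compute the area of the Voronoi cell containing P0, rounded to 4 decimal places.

1. box [0,32]×[0,20]: [(0, 0) (32, 0) (32, 20) (0, 20)]
2. ⊥bis P0·P1 via (12.86,8.85): [(10.5162, 0) (32, 0) (32, 20) (15.8129, 20)]  |A|=376.7089
3. ⊥bis P0·P2 via (25,12.635): [(15.0001, 16.9309) (10.5162, 0) (32, 0) (32, 9.6278)]  |A|=263.706
4. ⊥bis P0·P3 via (19,6.45): [(19.2621, 15.1) (18.8045, 0) (32, 0) (32, 9.6278)]  |A|=160.9446
5. ⊥bis P0·P4 via (16.545,11.9): [(19.5229, 14.9879) (19.2502, 14.7051) (18.8045, 0) (32, 0) (32, 9.6278)]  |A|=160.8924
6. ⊥bis P0·P5 via (21.685,7.685): [(28.8448, 10.9833) (18.9999, 6.4481) (18.8045, 0) (32, 0) (32, 9.6278)]  |A|=118.9509
7. ⊥bis P0·P6 via (17.72,9.575): [(28.8448, 10.9833) (18.9999, 6.4481) (18.8045, 0) (32, 0) (32, 9.6278)]  |A|=118.9509
8. ⊥bis P0·P7 via (13.54,7.12): [(28.8448, 10.9833) (18.9999, 6.4481) (18.8045, 0) (32, 0) (32, 9.6278)]  |A|=118.9509
9. ⊥bis P0·P8 via (15.965,4.705): [(28.8448, 10.9833) (18.9999, 6.4481) (18.8045, 0) (32, 0) (32, 9.6278)]  |A|=118.9509
10. canonical 5-gon: [(28.8448, 10.9833) (18.9999, 6.4481) (18.8045, 0) (32, 0) (32, 9.6278)]
11. shoelace: 118.9509

Area of P0's cell: 118.9509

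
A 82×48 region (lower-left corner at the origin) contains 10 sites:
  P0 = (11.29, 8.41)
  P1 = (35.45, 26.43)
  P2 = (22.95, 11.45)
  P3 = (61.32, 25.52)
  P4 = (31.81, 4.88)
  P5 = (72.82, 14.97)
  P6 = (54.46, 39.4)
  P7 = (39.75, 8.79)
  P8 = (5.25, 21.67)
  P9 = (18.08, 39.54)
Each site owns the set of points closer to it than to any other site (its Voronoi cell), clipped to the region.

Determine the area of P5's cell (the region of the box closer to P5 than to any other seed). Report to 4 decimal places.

1. box [0,82]×[0,48]: [(0, 0) (82, 0) (82, 48) (0, 48)]
2. ⊥bis P5·P0 via (42.055,11.69): [(43.3013, 0) (82, 0) (82, 48) (38.1838, 48)]  |A|=1980.3565
3. ⊥bis P5·P1 via (54.135,20.7): [(47.7871, 0) (82, 0) (82, 48) (62.5069, 48)]  |A|=1288.9446
4. ⊥bis P5·P2 via (47.885,13.21): [(48.6246, 2.7312) (48.8174, 0) (82, 0) (82, 48) (62.5069, 48)]  |A|=1287.5375
5. ⊥bis P5·P3 via (67.07,20.245): [(48.7945, 0.3239) (48.8174, 0) (82, 0) (82, 36.5194)]  |A|=611.6955
6. ⊥bis P5·P4 via (52.315,9.925): [(53.4332, 5.3802) (54.7569, 0) (82, 0) (82, 36.5194)]  |A|=594.9085
7. ⊥bis P5·P6 via (63.64,27.185): [(53.4332, 5.3802) (54.7569, 0) (82, 0) (82, 36.5194)]  |A|=594.9085
8. ⊥bis P5·P7 via (56.285,11.88): [(56.8115, 9.0627) (58.5051, 0) (82, 0) (82, 36.5194)]  |A|=566.3989
9. ⊥bis P5·P8 via (39.035,18.32): [(56.8115, 9.0627) (58.5051, 0) (82, 0) (82, 36.5194)]  |A|=566.3989
10. ⊥bis P5·P9 via (45.45,27.255): [(56.8115, 9.0627) (58.5051, 0) (82, 0) (82, 36.5194)]  |A|=566.3989
11. canonical 4-gon: [(56.8115, 9.0627) (58.5051, 0) (82, 0) (82, 36.5194)]
12. shoelace: 566.3989

Area of P5's cell: 566.3989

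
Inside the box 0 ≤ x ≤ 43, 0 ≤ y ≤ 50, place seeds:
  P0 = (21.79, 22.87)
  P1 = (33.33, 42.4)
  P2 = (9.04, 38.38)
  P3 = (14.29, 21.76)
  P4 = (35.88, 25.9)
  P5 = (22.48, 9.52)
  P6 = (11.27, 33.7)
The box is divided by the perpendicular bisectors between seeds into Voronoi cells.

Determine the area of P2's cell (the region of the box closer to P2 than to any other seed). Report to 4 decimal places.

1. box [0,43]×[0,50]: [(0, 0) (43, 0) (43, 50) (0, 50)]
2. ⊥bis P2·P0 via (15.415,30.625): [(0, 17.9531) (38.9841, 50) (0, 50)]  |A|=624.6602
3. ⊥bis P2·P1 via (21.185,40.39): [(0, 17.9531) (21.9166, 35.9696) (19.5945, 50) (0, 50)]  |A|=488.6386
4. ⊥bis P2·P3 via (11.665,30.07): [(0, 26.3852) (16.6588, 31.6475) (21.9166, 35.9696) (19.5945, 50) (0, 50)]  |A|=418.4042
5. ⊥bis P2·P4 via (22.46,32.14): [(0, 26.3852) (16.6588, 31.6475) (21.9166, 35.9696) (19.5945, 50) (0, 50)]  |A|=418.4042
6. ⊥bis P2·P5 via (15.76,23.95): [(0, 26.3852) (16.6588, 31.6475) (21.9166, 35.9696) (19.5945, 50) (0, 50)]  |A|=418.4042
7. ⊥bis P2·P6 via (10.155,36.04): [(0, 31.2012) (21.0461, 41.2295) (19.5945, 50) (0, 50)]  |A|=283.747
8. canonical 4-gon: [(0, 31.2012) (21.0461, 41.2295) (19.5945, 50) (0, 50)]
9. shoelace: 283.747

Area of P2's cell: 283.7470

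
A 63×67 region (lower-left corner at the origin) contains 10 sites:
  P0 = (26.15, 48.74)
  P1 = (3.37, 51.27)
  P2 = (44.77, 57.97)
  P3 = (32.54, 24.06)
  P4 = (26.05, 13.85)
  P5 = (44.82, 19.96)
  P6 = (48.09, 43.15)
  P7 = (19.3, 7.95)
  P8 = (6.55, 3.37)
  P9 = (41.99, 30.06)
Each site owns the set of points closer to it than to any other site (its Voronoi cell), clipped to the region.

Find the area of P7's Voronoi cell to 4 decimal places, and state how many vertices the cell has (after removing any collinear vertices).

1. box [0,63]×[0,67]: [(0, 0) (63, 0) (63, 67) (0, 67)]
2. ⊥bis P7·P0 via (22.725,28.345): [(0, 32.1613) (0, 0) (63, 0) (63, 21.5815)]  |A|=1692.8973
3. ⊥bis P7·P1 via (11.335,29.61): [(12.5443, 30.0547) (0, 25.4418) (0, 0) (63, 0) (63, 21.5815)]  |A|=1650.7517
4. ⊥bis P7·P2 via (32.035,32.96): [(50.1397, 23.7412) (12.5443, 30.0547) (0, 25.4418) (0, 0) (63, 0) (63, 17.1927)]  |A|=1622.5314
5. ⊥bis P7·P3 via (25.92,16.005): [(9.9746, 29.1097) (0, 25.4418) (0, 0) (45.3944, 0)]  |A|=787.5946
6. ⊥bis P7·P4 via (22.675,10.9): [(7.5407, 28.2147) (0, 25.4418) (0, 0) (32.2024, 0)]  |A|=550.2148
7. ⊥bis P7·P5 via (32.06,13.955): [(7.5407, 28.2147) (0, 25.4418) (0, 0) (32.2024, 0)]  |A|=550.2148
8. ⊥bis P7·P6 via (33.695,25.55): [(7.5407, 28.2147) (0, 25.4418) (0, 0) (32.2024, 0)]  |A|=550.2148
9. ⊥bis P7·P8 via (12.925,5.66): [(7.5407, 28.2147) (5.1401, 27.332) (14.9582, 0) (32.2024, 0)]  |A|=280.4103
10. ⊥bis P7·P9 via (30.645,19.005): [(7.5407, 28.2147) (5.1401, 27.332) (14.9582, 0) (32.2024, 0)]  |A|=280.4103
11. canonical 4-gon: [(7.5407, 28.2147) (5.1401, 27.332) (14.9582, 0) (32.2024, 0)]
12. shoelace: 280.4103

Area of P7's cell: 280.4103 (4 vertices)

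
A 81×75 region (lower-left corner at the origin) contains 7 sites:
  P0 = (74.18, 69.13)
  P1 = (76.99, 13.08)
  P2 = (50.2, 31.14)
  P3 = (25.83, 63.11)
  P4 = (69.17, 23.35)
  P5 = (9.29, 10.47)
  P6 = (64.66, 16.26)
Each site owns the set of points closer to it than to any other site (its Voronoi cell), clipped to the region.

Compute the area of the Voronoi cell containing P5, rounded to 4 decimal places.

Area of P5's cell: 1179.9775

1. box [0,81]×[0,75]: [(0, 0) (81, 0) (81, 75) (0, 75)]
2. ⊥bis P5·P0 via (41.735,39.8): [(0, 0) (77.7139, 0) (9.9145, 75) (0, 75)]  |A|=3286.0635
3. ⊥bis P5·P1 via (43.14,11.775): [(0, 0) (43.594, 0) (42.074, 39.425) (9.9145, 75) (0, 75)]  |A|=2613.4755
4. ⊥bis P5·P2 via (29.745,20.805): [(0, 0) (40.2568, 0) (2.3627, 75) (0, 75)]  |A|=1598.232
5. ⊥bis P5·P3 via (17.56,36.79): [(0, 42.3075) (0, 0) (40.2568, 0) (22.4438, 35.2555)]  |A|=1184.408
6. ⊥bis P5·P4 via (39.23,16.91): [(0, 42.3075) (0, 0) (40.2568, 0) (22.4438, 35.2555)]  |A|=1184.408
7. ⊥bis P5·P6 via (36.975,13.365): [(0, 42.3075) (0, 0) (38.3726, 0) (37.8808, 4.7026) (22.4438, 35.2555)]  |A|=1179.9775
8. canonical 5-gon: [(0, 42.3075) (0, 0) (38.3726, 0) (37.8808, 4.7026) (22.4438, 35.2555)]
9. shoelace: 1179.9775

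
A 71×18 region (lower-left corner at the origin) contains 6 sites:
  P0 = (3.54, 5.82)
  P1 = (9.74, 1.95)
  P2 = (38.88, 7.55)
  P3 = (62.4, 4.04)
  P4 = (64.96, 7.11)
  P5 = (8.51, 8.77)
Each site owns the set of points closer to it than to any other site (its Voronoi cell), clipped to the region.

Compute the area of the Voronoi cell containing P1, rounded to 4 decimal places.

Area of P1's cell: 120.4138

1. box [0,71]×[0,18]: [(0, 0) (71, 0) (71, 18) (0, 18)]
2. ⊥bis P1·P0 via (6.64,3.885): [(4.215, 0) (71, 0) (71, 18) (15.4505, 18)]  |A|=1101.0105
3. ⊥bis P1·P2 via (24.31,4.75): [(4.215, 0) (25.2228, 0) (21.7637, 18) (15.4505, 18)]  |A|=245.8891
4. ⊥bis P1·P3 via (36.07,2.995): [(4.215, 0) (25.2228, 0) (21.7637, 18) (15.4505, 18)]  |A|=245.8891
5. ⊥bis P1·P4 via (37.35,4.53): [(4.215, 0) (25.2228, 0) (21.7637, 18) (15.4505, 18)]  |A|=245.8891
6. ⊥bis P1·P5 via (9.125,5.36): [(7.3622, 5.0421) (4.215, 0) (25.2228, 0) (23.688, 7.9865)]  |A|=120.4138
7. canonical 4-gon: [(7.3622, 5.0421) (4.215, 0) (25.2228, 0) (23.688, 7.9865)]
8. shoelace: 120.4138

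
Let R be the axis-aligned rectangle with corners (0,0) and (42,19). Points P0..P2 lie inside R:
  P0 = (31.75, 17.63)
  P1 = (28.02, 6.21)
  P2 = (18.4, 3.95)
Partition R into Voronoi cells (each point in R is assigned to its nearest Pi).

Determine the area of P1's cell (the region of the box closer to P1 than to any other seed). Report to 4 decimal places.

1. box [0,42]×[0,19]: [(0, 0) (42, 0) (42, 19) (0, 19)]
2. ⊥bis P1·P0 via (29.885,11.92): [(0, 0) (42, 0) (42, 7.963) (8.2084, 19) (0, 19)]  |A|=611.5212
3. ⊥bis P1·P2 via (23.21,5.08): [(24.4034, 0) (42, 0) (42, 7.963) (20.9148, 14.8498)]  |A|=214.6039
4. canonical 4-gon: [(24.4034, 0) (42, 0) (42, 7.963) (20.9148, 14.8498)]
5. shoelace: 214.6039

Area of P1's cell: 214.6039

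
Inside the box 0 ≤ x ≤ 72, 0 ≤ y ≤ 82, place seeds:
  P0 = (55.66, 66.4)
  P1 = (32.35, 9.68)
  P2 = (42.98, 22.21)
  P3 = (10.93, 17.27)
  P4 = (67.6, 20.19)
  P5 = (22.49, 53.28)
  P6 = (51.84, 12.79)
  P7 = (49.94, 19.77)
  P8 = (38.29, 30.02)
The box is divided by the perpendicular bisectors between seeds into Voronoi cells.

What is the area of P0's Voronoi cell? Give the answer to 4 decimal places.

Area of P0's cell: 1265.1003

1. box [0,72]×[0,82]: [(0, 0) (72, 0) (72, 82) (0, 82)]
2. ⊥bis P0·P1 via (44.005,38.04): [(0, 56.1246) (72, 26.535) (72, 82) (0, 82)]  |A|=2928.2556
3. ⊥bis P0·P2 via (49.32,44.305): [(0, 58.457) (72, 37.7971) (72, 82) (0, 82)]  |A|=2438.8504
4. ⊥bis P0·P3 via (33.295,41.835): [(0, 72.1482) (21.9586, 52.1562) (72, 37.7971) (72, 82) (0, 82)]  |A|=2288.5316
5. ⊥bis P0·P4 via (61.63,43.295): [(0, 72.1482) (21.9586, 52.1562) (57.0048, 42.0999) (72, 45.9745) (72, 82) (0, 82)]  |A|=2227.2212
6. ⊥bis P0·P5 via (39.075,59.84): [(44.6947, 45.6322) (57.0048, 42.0999) (72, 45.9745) (72, 82) (30.3099, 82)]  |A|=1300.2645
7. ⊥bis P0·P6 via (53.75,39.595): [(44.6947, 45.6322) (57.0048, 42.0999) (72, 45.9745) (72, 82) (30.3099, 82)]  |A|=1300.2645
8. ⊥bis P0·P7 via (52.8,43.085): [(44.6947, 45.6322) (54.148, 42.9196) (58.2364, 42.4181) (72, 45.9745) (72, 82) (30.3099, 82)]  |A|=1299.3051
9. ⊥bis P0·P8 via (46.975,48.21): [(42.9068, 50.1524) (58.8004, 42.5639) (72, 45.9745) (72, 82) (30.3099, 82)]  |A|=1265.1003
10. canonical 5-gon: [(42.9068, 50.1524) (58.8004, 42.5639) (72, 45.9745) (72, 82) (30.3099, 82)]
11. shoelace: 1265.1003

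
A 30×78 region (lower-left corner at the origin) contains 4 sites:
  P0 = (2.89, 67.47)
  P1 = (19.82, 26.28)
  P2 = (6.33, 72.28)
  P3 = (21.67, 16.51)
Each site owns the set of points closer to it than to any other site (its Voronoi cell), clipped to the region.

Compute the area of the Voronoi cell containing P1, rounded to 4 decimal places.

Area of P1's cell: 841.6110

1. box [0,30]×[0,78]: [(0, 0) (30, 0) (30, 78) (0, 78)]
2. ⊥bis P1·P0 via (11.355,46.875): [(0, 42.2078) (0, 0) (30, 0) (30, 54.5385)]  |A|=1451.1953
3. ⊥bis P1·P2 via (13.075,49.28): [(27.4944, 53.5086) (0, 42.2078) (0, 0) (30, 0) (30, 54.2434)]  |A|=1450.8256
4. ⊥bis P1·P3 via (20.745,21.395): [(27.4944, 53.5086) (0, 42.2078) (0, 17.4668) (30, 23.1475) (30, 54.2434)]  |A|=841.611
5. canonical 5-gon: [(27.4944, 53.5086) (0, 42.2078) (0, 17.4668) (30, 23.1475) (30, 54.2434)]
6. shoelace: 841.611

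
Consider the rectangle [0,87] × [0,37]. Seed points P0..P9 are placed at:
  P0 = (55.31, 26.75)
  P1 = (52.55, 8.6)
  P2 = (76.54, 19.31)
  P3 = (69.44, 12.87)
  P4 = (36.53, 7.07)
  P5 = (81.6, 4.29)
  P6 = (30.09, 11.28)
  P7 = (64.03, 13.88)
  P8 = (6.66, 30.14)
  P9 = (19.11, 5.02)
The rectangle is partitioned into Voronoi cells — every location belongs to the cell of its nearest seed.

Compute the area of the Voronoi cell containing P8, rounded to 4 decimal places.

Area of P8's cell: 497.2063

1. box [0,87]×[0,37]: [(0, 0) (87, 0) (87, 37) (0, 37)]
2. ⊥bis P8·P0 via (30.985,28.445): [(0, 0) (29.0029, 0) (31.5811, 37) (0, 37)]  |A|=1120.8047
3. ⊥bis P8·P1 via (29.605,19.37): [(0, 0) (20.513, 0) (30.483, 21.2405) (31.5811, 37) (0, 37)]  |A|=1030.6402
4. ⊥bis P8·P2 via (41.6,24.725): [(0, 0) (20.513, 0) (30.483, 21.2405) (31.5811, 37) (0, 37)]  |A|=1030.6402
5. ⊥bis P8·P3 via (38.05,21.505): [(0, 0) (20.513, 0) (30.483, 21.2405) (31.5811, 37) (0, 37)]  |A|=1030.6402
6. ⊥bis P8·P4 via (21.595,18.605): [(0, 0) (7.2255, 0) (31.1625, 30.9926) (31.5811, 37) (0, 37)]  |A|=783.3352
7. ⊥bis P8·P5 via (44.13,17.215): [(0, 0) (7.2255, 0) (31.1625, 30.9926) (31.5811, 37) (0, 37)]  |A|=783.3352
8. ⊥bis P8·P6 via (18.375,20.71): [(0, 0) (1.7045, 0) (31.4877, 37) (0, 37)]  |A|=614.0542
9. ⊥bis P8·P7 via (35.345,22.01): [(0, 0) (1.7045, 0) (31.4877, 37) (0, 37)]  |A|=614.0542
10. ⊥bis P8·P9 via (12.885,17.58): [(0, 11.1939) (17.8272, 20.0295) (31.4877, 37) (0, 37)]  |A|=497.2063
11. canonical 4-gon: [(0, 11.1939) (17.8272, 20.0295) (31.4877, 37) (0, 37)]
12. shoelace: 497.2063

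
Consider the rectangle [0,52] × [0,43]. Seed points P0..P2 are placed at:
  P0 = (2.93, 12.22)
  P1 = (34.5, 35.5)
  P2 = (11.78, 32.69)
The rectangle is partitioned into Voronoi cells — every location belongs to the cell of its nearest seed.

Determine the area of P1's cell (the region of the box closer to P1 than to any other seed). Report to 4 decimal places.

1. box [0,52]×[0,43]: [(0, 0) (52, 0) (52, 43) (0, 43)]
2. ⊥bis P1·P0 via (18.715,23.86): [(36.3096, 0) (52, 0) (52, 43) (4.601, 43)]  |A|=1356.4227
3. ⊥bis P1·P2 via (23.14,34.095): [(25.5527, 14.5874) (36.3096, 0) (52, 0) (52, 43) (22.0386, 43)]  |A|=1108.6985
4. canonical 5-gon: [(25.5527, 14.5874) (36.3096, 0) (52, 0) (52, 43) (22.0386, 43)]
5. shoelace: 1108.6985

Area of P1's cell: 1108.6985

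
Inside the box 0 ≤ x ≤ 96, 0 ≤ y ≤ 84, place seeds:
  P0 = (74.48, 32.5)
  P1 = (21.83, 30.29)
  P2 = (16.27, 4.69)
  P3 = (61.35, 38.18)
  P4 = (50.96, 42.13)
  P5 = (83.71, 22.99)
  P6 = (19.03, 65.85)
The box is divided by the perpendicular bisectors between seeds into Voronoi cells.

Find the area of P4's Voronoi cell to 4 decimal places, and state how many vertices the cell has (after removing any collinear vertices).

Area of P4's cell: 1275.7048 (4 vertices)

1. box [0,96]×[0,84]: [(0, 0) (96, 0) (96, 84) (0, 84)]
2. ⊥bis P4·P0 via (62.72,37.315): [(0, 0) (47.4418, 0) (81.8346, 84) (0, 84)]  |A|=5429.6105
3. ⊥bis P4·P1 via (36.395,36.21): [(49.284, 4.4992) (81.8346, 84) (16.9706, 84)]  |A|=2578.3716
4. ⊥bis P4·P2 via (33.615,23.41): [(46.4199, 11.5456) (50.5878, 7.6838) (81.8346, 84) (16.9706, 84)]  |A|=2569.2174
5. ⊥bis P4·P3 via (56.155,40.155): [(45.8301, 12.9967) (72.8237, 84) (16.9706, 84)]  |A|=1982.8783
6. ⊥bis P4·P5 via (67.335,32.56): [(45.8301, 12.9967) (72.8237, 84) (16.9706, 84)]  |A|=1982.8783
7. ⊥bis P4·P6 via (34.995,53.99): [(31.2288, 48.9203) (45.8301, 12.9967) (72.8237, 84) (57.2887, 84)]  |A|=1275.7048
8. canonical 4-gon: [(31.2288, 48.9203) (45.8301, 12.9967) (72.8237, 84) (57.2887, 84)]
9. shoelace: 1275.7048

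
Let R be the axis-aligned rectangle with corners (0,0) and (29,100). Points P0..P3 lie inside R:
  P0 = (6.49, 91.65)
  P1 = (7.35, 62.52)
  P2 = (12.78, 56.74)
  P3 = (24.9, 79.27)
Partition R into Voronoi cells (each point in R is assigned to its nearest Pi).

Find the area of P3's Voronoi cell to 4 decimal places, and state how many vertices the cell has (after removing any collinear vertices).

Area of P3's cell: 416.3453 (5 vertices)

1. box [0,29]×[0,100]: [(0, 0) (29, 0) (29, 100) (0, 100)]
2. ⊥bis P3·P0 via (15.695,85.46): [(0, 62.1203) (0, 0) (29, 0) (29, 100) (25.4726, 100)]  |A|=2417.5538
3. ⊥bis P3·P1 via (16.125,70.895): [(10.1268, 77.1797) (29, 57.4051) (29, 100) (25.4726, 100)]  |A|=442.1996
4. ⊥bis P3·P2 via (18.84,68.005): [(10.1268, 77.1797) (18.9289, 67.9572) (29, 62.5394) (29, 100) (25.4726, 100)]  |A|=416.3453
5. canonical 5-gon: [(10.1268, 77.1797) (18.9289, 67.9572) (29, 62.5394) (29, 100) (25.4726, 100)]
6. shoelace: 416.3453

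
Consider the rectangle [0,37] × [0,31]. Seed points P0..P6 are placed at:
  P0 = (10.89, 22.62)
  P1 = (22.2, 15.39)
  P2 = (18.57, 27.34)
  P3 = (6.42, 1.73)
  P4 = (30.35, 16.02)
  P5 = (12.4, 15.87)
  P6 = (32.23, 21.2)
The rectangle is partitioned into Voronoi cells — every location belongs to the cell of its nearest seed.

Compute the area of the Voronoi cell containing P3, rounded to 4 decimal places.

1. box [0,37]×[0,31]: [(0, 0) (37, 0) (37, 31) (0, 31)]
2. ⊥bis P3·P0 via (8.655,12.175): [(0, 14.027) (0, 0) (37, 0) (37, 6.1098)]  |A|=372.5303
3. ⊥bis P3·P1 via (14.31,8.56): [(11.7549, 11.5117) (0, 14.027) (0, 0) (21.72, 0)]  |A|=207.4595
4. ⊥bis P3·P2 via (12.495,14.535): [(11.7549, 11.5117) (0, 14.027) (0, 0) (21.72, 0)]  |A|=207.4595
5. ⊥bis P3·P4 via (18.385,8.875): [(11.7549, 11.5117) (0, 14.027) (0, 0) (21.72, 0)]  |A|=207.4595
6. ⊥bis P3·P5 via (9.41,8.8): [(16.8121, 5.6695) (0, 12.7796) (0, 0) (21.72, 0)]  |A|=168.9975
7. ⊥bis P3·P6 via (19.325,11.465): [(16.8121, 5.6695) (0, 12.7796) (0, 0) (21.72, 0)]  |A|=168.9975
8. canonical 4-gon: [(16.8121, 5.6695) (0, 12.7796) (0, 0) (21.72, 0)]
9. shoelace: 168.9975

Area of P3's cell: 168.9975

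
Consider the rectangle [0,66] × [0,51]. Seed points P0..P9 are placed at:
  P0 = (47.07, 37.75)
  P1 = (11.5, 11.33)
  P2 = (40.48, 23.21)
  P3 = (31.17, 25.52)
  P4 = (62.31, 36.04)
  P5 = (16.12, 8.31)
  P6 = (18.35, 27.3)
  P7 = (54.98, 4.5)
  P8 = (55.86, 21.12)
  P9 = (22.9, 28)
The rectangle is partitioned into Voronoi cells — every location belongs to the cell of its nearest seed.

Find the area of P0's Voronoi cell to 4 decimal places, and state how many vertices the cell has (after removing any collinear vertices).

Area of P0's cell: 462.1888 (6 vertices)

1. box [0,66]×[0,51]: [(0, 0) (66, 0) (66, 51) (0, 51)]
2. ⊥bis P0·P1 via (29.285,24.54): [(47.5123, 0) (66, 0) (66, 51) (9.6316, 51)]  |A|=1908.8306
3. ⊥bis P0·P2 via (43.775,30.48): [(15.2805, 43.3946) (66, 20.4069) (66, 51) (9.6316, 51)]  |A|=990.1845
4. ⊥bis P0·P3 via (39.12,31.635): [(37.9925, 33.1008) (66, 20.4069) (66, 51) (24.2248, 51)]  |A|=802.289
5. ⊥bis P0·P4 via (54.69,36.895): [(37.9925, 33.1008) (53.4768, 26.0828) (56.2726, 51) (24.2248, 51)]  |A|=489.5385
6. ⊥bis P0·P5 via (31.595,23.03): [(37.9925, 33.1008) (53.4768, 26.0828) (56.2726, 51) (24.2248, 51)]  |A|=489.5385
7. ⊥bis P0·P6 via (32.71,32.525): [(27.5703, 46.6505) (37.9925, 33.1008) (53.4768, 26.0828) (56.2726, 51) (25.9877, 51)]  |A|=485.7046
8. ⊥bis P0·P7 via (51.025,21.125): [(27.5703, 46.6505) (37.9925, 33.1008) (53.4768, 26.0828) (56.2726, 51) (25.9877, 51)]  |A|=485.7046
9. ⊥bis P0·P8 via (51.465,29.435): [(27.5703, 46.6505) (37.9925, 33.1008) (48.9794, 28.1212) (54.0035, 30.7768) (56.2726, 51) (25.9877, 51)]  |A|=474.6125
10. ⊥bis P0·P9 via (34.985,32.875): [(31.4768, 41.5718) (37.9925, 33.1008) (48.9794, 28.1212) (54.0035, 30.7768) (56.2726, 51) (27.6735, 51)]  |A|=462.1888
11. canonical 6-gon: [(31.4768, 41.5718) (37.9925, 33.1008) (48.9794, 28.1212) (54.0035, 30.7768) (56.2726, 51) (27.6735, 51)]
12. shoelace: 462.1888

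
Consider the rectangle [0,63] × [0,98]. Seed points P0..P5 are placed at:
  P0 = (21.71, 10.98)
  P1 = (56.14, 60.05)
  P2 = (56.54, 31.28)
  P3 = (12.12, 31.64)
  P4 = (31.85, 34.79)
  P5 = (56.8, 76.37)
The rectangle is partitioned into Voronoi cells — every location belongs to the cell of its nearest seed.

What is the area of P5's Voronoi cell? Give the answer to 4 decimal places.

1. box [0,63]×[0,98]: [(0, 0) (63, 0) (63, 98) (0, 98)]
2. ⊥bis P5·P0 via (39.255,43.675): [(0, 64.7403) (63, 30.9328) (63, 98) (0, 98)]  |A|=3160.2981
3. ⊥bis P5·P1 via (56.47,68.21): [(0, 70.4937) (63, 67.9459) (63, 98) (0, 98)]  |A|=1813.1516
4. ⊥bis P5·P2 via (56.67,53.825): [(0, 70.4937) (63, 67.9459) (63, 98) (0, 98)]  |A|=1813.1516
5. ⊥bis P5·P3 via (34.46,54.005): [(0, 88.4265) (18.7104, 69.737) (63, 67.9459) (63, 98) (0, 98)]  |A|=1645.3874
6. ⊥bis P5·P4 via (44.325,55.58): [(0, 88.4265) (15.669, 72.775) (20.8779, 69.6494) (63, 67.9459) (63, 98) (0, 98)]  |A|=1642.2283
7. canonical 6-gon: [(0, 88.4265) (15.669, 72.775) (20.8779, 69.6494) (63, 67.9459) (63, 98) (0, 98)]
8. shoelace: 1642.2283

Area of P5's cell: 1642.2283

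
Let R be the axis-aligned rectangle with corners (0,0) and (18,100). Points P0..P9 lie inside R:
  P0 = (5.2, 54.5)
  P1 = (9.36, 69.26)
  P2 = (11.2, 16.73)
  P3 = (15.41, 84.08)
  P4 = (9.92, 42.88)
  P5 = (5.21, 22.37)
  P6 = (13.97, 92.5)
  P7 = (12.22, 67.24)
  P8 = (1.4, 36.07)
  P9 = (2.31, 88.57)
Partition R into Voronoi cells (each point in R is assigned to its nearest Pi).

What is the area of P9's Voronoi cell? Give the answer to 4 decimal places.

1. box [0,18]×[0,100]: [(0, 0) (18, 0) (18, 100) (0, 100)]
2. ⊥bis P9·P0 via (3.755,71.535): [(0, 71.2165) (18, 72.7433) (18, 100) (0, 100)]  |A|=504.3616
3. ⊥bis P9·P1 via (5.835,78.915): [(0, 76.7847) (18, 83.3564) (18, 100) (0, 100)]  |A|=358.7305
4. ⊥bis P9·P2 via (6.755,52.65): [(0, 76.7847) (18, 83.3564) (18, 100) (0, 100)]  |A|=358.7305
5. ⊥bis P9·P3 via (8.86,86.325): [(0, 76.7847) (6.3896, 79.1175) (13.5471, 100) (0, 100)]  |A|=215.6173
6. ⊥bis P9·P4 via (6.115,65.725): [(0, 76.7847) (6.3896, 79.1175) (13.5471, 100) (0, 100)]  |A|=215.6173
7. ⊥bis P9·P5 via (3.76,55.47): [(0, 76.7847) (6.3896, 79.1175) (13.5471, 100) (0, 100)]  |A|=215.6173
8. ⊥bis P9·P6 via (8.14,90.535): [(0, 76.7847) (6.3896, 79.1175) (9.2124, 87.3532) (4.9498, 100) (0, 100)]  |A|=161.2535
9. ⊥bis P9·P7 via (7.265,77.905): [(0, 76.7847) (6.3896, 79.1175) (9.2124, 87.3532) (4.9498, 100) (0, 100)]  |A|=161.2535
10. ⊥bis P9·P8 via (1.855,62.32): [(0, 76.7847) (6.3896, 79.1175) (9.2124, 87.3532) (4.9498, 100) (0, 100)]  |A|=161.2535
11. canonical 5-gon: [(0, 76.7847) (6.3896, 79.1175) (9.2124, 87.3532) (4.9498, 100) (0, 100)]
12. shoelace: 161.2535

Area of P9's cell: 161.2535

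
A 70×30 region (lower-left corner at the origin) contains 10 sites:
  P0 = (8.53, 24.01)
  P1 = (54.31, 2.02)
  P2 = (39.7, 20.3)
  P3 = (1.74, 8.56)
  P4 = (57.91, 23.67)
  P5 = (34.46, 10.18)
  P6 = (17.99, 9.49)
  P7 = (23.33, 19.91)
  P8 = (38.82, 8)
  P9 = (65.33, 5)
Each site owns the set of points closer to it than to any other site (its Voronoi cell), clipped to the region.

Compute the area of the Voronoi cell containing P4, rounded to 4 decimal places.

1. box [0,70]×[0,30]: [(0, 0) (70, 0) (70, 30) (0, 30)]
2. ⊥bis P4·P0 via (33.22,23.84): [(33.0559, 0) (70, 0) (70, 30) (33.2624, 30)]  |A|=1105.226
3. ⊥bis P4·P1 via (56.11,12.845): [(33.1706, 16.6594) (70, 10.5353) (70, 30) (33.2624, 30)]  |A|=603.4867
4. ⊥bis P4·P2 via (48.805,21.985): [(50.3182, 13.8081) (70, 10.5353) (70, 30) (47.3217, 30)]  |A|=375.1519
5. ⊥bis P4·P3 via (29.825,16.115): [(50.3182, 13.8081) (70, 10.5353) (70, 30) (47.3217, 30)]  |A|=375.1519
6. ⊥bis P4·P5 via (46.185,16.925): [(50.3182, 13.8081) (70, 10.5353) (70, 30) (47.3217, 30)]  |A|=375.1519
7. ⊥bis P4·P6 via (37.95,16.58): [(50.3182, 13.8081) (70, 10.5353) (70, 30) (47.3217, 30)]  |A|=375.1519
8. ⊥bis P4·P7 via (40.62,21.79): [(50.3182, 13.8081) (70, 10.5353) (70, 30) (47.3217, 30)]  |A|=375.1519
9. ⊥bis P4·P8 via (48.365,15.835): [(50.3182, 13.8081) (70, 10.5353) (70, 30) (47.3217, 30)]  |A|=375.1519
10. ⊥bis P4·P9 via (61.62,14.335): [(50.3182, 13.8081) (57.3515, 12.6386) (70, 17.6655) (70, 30) (47.3217, 30)]  |A|=330.0592
11. canonical 5-gon: [(50.3182, 13.8081) (57.3515, 12.6386) (70, 17.6655) (70, 30) (47.3217, 30)]
12. shoelace: 330.0592

Area of P4's cell: 330.0592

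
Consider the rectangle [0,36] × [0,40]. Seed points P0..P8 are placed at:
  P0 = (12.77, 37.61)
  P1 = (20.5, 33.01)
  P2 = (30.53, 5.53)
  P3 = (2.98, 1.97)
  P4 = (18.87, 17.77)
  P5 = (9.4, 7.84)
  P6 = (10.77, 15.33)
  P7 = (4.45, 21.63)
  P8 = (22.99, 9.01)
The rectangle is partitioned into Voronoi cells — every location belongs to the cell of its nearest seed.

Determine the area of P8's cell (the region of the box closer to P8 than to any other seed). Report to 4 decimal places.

1. box [0,36]×[0,40]: [(0, 0) (36, 0) (36, 40) (0, 40)]
2. ⊥bis P8·P0 via (17.88,23.31): [(0, 16.9207) (0, 0) (36, 0) (36, 29.785)]  |A|=840.7037
3. ⊥bis P8·P1 via (21.745,21.01): [(7.2291, 19.504) (0, 16.9207) (0, 0) (36, 0) (36, 22.489)]  |A|=735.7461
4. ⊥bis P8·P2 via (26.76,7.27): [(33.6727, 22.2475) (7.2291, 19.504) (0, 16.9207) (0, 0) (23.4046, 0)]  |A|=569.4688
5. ⊥bis P8·P3 via (12.985,5.49): [(33.6727, 22.2475) (8.0255, 19.5866) (14.9165, 0) (23.4046, 0)]  |A|=354.7585
6. ⊥bis P8·P4 via (20.93,13.39): [(31.9841, 18.589) (11.7282, 9.0622) (14.9165, 0) (23.4046, 0)]  |A|=185.8615
7. ⊥bis P8·P5 via (16.195,8.425): [(31.9841, 18.589) (15.9684, 11.0565) (16.9203, 0) (23.4046, 0)]  |A|=152.3918
8. ⊥bis P8·P6 via (16.88,12.17): [(31.9841, 18.589) (16.412, 11.2651) (16.0163, 10.5001) (16.9203, 0) (23.4046, 0)]  |A|=152.2634
9. ⊥bis P8·P7 via (13.72,15.32): [(31.9841, 18.589) (16.412, 11.2651) (16.0163, 10.5001) (16.9203, 0) (23.4046, 0)]  |A|=152.2634
10. canonical 5-gon: [(31.9841, 18.589) (16.412, 11.2651) (16.0163, 10.5001) (16.9203, 0) (23.4046, 0)]
11. shoelace: 152.2634

Area of P8's cell: 152.2634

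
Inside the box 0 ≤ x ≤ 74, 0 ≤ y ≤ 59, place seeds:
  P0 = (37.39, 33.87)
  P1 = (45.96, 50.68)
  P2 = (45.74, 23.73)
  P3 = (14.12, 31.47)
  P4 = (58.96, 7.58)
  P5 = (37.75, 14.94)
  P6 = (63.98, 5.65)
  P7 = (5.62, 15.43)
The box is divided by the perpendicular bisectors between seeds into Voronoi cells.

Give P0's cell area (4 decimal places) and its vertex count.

1. box [0,74]×[0,59]: [(0, 0) (74, 0) (74, 59) (0, 59)]
2. ⊥bis P0·P1 via (41.675,42.275): [(0, 0) (74, 0) (74, 25.7952) (8.869, 59) (0, 59)]  |A|=3284.6698
3. ⊥bis P0·P2 via (41.565,28.8): [(0, 0) (6.5911, 0) (51.7137, 37.1571) (8.869, 59) (0, 59)]  |A|=1744.8688
4. ⊥bis P0·P3 via (25.755,32.67): [(27.3605, 17.103) (51.7137, 37.1571) (23.8258, 51.3748)]  |A|=452.7547
5. ⊥bis P0·P4 via (48.175,20.725): [(27.3605, 17.103) (51.7137, 37.1571) (23.8258, 51.3748)]  |A|=452.7547
6. ⊥bis P0·P5 via (37.57,24.405): [(26.6289, 24.1969) (36.1961, 24.3789) (51.7137, 37.1571) (23.8258, 51.3748)]  |A|=418.7537
7. ⊥bis P0·P6 via (50.685,19.76): [(26.6289, 24.1969) (36.1961, 24.3789) (51.7137, 37.1571) (23.8258, 51.3748)]  |A|=418.7537
8. ⊥bis P0·P7 via (21.505,24.65): [(26.6289, 24.1969) (36.1961, 24.3789) (51.7137, 37.1571) (23.8258, 51.3748)]  |A|=418.7537
9. canonical 4-gon: [(26.6289, 24.1969) (36.1961, 24.3789) (51.7137, 37.1571) (23.8258, 51.3748)]
10. shoelace: 418.7537

Area of P0's cell: 418.7537 (4 vertices)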